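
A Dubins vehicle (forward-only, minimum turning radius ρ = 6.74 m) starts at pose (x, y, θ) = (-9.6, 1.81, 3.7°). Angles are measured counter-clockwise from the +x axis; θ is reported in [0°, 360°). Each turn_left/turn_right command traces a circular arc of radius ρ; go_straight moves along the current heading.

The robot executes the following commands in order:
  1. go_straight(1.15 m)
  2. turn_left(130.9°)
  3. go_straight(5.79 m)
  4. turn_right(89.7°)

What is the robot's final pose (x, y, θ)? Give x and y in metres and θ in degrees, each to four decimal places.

(-8.1123, 26.9720, 44.9000°)

set_pose: (x, y, θ) = (-9.6000, 1.8100, 3.7000°), ρ = 6.74
go_straight(1.15): x += 1.15·cos θ, y += 1.15·sin θ → (-8.4524, 1.8842, 3.7000°)
turn_left(130.9°): centre at ρ to the left, rotate +130.9° → (-4.0883, 13.3427, 134.6000°)
go_straight(5.79): x += 5.79·cos θ, y += 5.79·sin θ → (-8.1538, 17.4653, 134.6000°)
turn_right(89.7°): centre at ρ to the right, rotate −89.7° → (-8.1123, 26.9720, 44.9000°)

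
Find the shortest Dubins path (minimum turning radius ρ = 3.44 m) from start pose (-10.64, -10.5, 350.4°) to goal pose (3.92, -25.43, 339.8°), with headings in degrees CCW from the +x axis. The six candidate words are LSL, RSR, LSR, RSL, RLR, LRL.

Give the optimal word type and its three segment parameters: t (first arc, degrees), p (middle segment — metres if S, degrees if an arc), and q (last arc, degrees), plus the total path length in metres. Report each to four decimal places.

Let ψ = atan2(Δy, Δx) = atan2(-14.93, 14.56) = -45.7188° be the start→goal bearing.
Normalize: d = |goal − start| / ρ = 20.854220/3.44 = 6.062273, α = (θ_start − ψ) mod 360° = 36.1188° = 0.630393 rad, β = (θ_goal − ψ) mod 360° = 25.5188° = 0.445388 rad.
Common terms: sin α = 0.589462, cos α = 0.807796, sin β = 0.430808, cos β = 0.902444, cos(α−β) = 0.982935, d² = 36.751158. Work in radians in the unit-radius frame; every candidate has L = ρ·(t + p + q).
LSL: p² = 2 + d² − 2cos(α−β) + 2d(sin α − sin β) = 38.708897; p = √p² = 6.221647; φ = atan2(cos β − cos α, d + sin α − sin β) = 0.015213 rad; t = (φ − α) mod 2π = 5.668006 rad, q = (β − φ) mod 2π = 0.430174 rad → L = 3.44·(5.668006 + 6.221647 + 0.430174) = 3.44·12.319828 = 42.380208 m
RSR: p² = 2 + d² − 2cos(α−β) + 2d(sin β − sin α) = 34.861677; p = √p² = 5.904378; φ = atan2(cos α − cos β, d − sin α + sin β) = -0.016031 rad; t = (α − φ) mod 2π = 0.646423 rad, q = (φ − β) mod 2π = 5.821767 rad → L = 3.44·(0.646423 + 5.904378 + 5.821767) = 3.44·12.372568 = 42.561634 m
LSR: p² = d² − 2 + 2cos(α−β) + 2d(sin α + sin β) = 49.087335; p = √p² = 7.006235; φ = atan2(−cos α − cos β, d + sin α + sin β) − atan2(−2, p) = 0.041128 rad; t = (φ − α) mod 2π = 5.693920 rad, q = (φ − β) mod 2π = 5.878925 rad → L = 3.44·(5.693920 + 7.006235 + 5.878925) = 3.44·18.579081 = 63.912039 m
RSL: p² = d² − 2 + 2cos(α−β) − 2d(sin α + sin β) = 24.346722; p = √p² = 4.934240; φ = atan2(cos α + cos β, d − sin α − sin β) − atan2(2, p) = -0.058074 rad; t = (α − φ) mod 2π = 0.688466 rad, q = (β − φ) mod 2π = 0.503461 rad → L = 3.44·(0.688466 + 4.934240 + 0.503461) = 3.44·6.126167 = 21.074015 m
RLR: c = (6 − d² + 2cos(α−β) + 2d(sin α − sin β))/8 = -3.357710, |c| > 1 → infeasible
LRL: c = (6 − d² + 2cos(α−β) − 2d(sin α − sin β))/8 = -3.838612, |c| > 1 → infeasible
Shortest: RSL with L = 21.074015 m ≈ 21.0740 m
Convert RSL to answer units (arcs ×180/π): t = 0.688466·180/π = 39.4462°, p = ρ·p = 3.44·4.934240 = 16.9738 m, q = 0.503461·180/π = 28.8462°, L = 21.0740 m.

RSL: t = 39.4462°, p = 16.9738 m, q = 28.8462°, L = 21.0740 m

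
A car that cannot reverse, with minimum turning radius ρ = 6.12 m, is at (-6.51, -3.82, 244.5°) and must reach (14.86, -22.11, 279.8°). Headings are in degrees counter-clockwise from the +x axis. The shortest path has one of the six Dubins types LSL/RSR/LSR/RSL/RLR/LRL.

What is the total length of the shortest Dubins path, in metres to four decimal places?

Let ψ = atan2(Δy, Δx) = atan2(-18.29, 21.37) = -40.5593° be the start→goal bearing.
Normalize: d = |goal − start| / ρ = 28.128295/6.12 = 4.596127, α = (θ_start − ψ) mod 360° = 285.0593° = 4.975224 rad, β = (θ_goal − ψ) mod 360° = 320.3593° = 5.591325 rad.
Common terms: sin α = -0.965657, cos α = 0.259819, sin β = -0.637971, cos β = 0.770060, cos(α−β) = 0.816138, d² = 21.124381. Work in radians in the unit-radius frame; every candidate has L = ρ·(t + p + q).
LSL: p² = 2 + d² − 2cos(α−β) + 2d(sin α − sin β) = 18.479929; p = √p² = 4.298829; φ = atan2(cos β − cos α, d + sin α − sin β) = 0.118974 rad; t = (φ − α) mod 2π = 1.426935 rad, q = (β − φ) mod 2π = 5.472351 rad → L = 6.12·(1.426935 + 4.298829 + 5.472351) = 6.12·11.198115 = 68.532466 m
RSR: p² = 2 + d² − 2cos(α−β) + 2d(sin β − sin α) = 24.504282; p = √p² = 4.950180; φ = atan2(cos α − cos β, d − sin α + sin β) = -0.103259 rad; t = (α − φ) mod 2π = 5.078482 rad, q = (φ − β) mod 2π = 0.588602 rad → L = 6.12·(5.078482 + 4.950180 + 0.588602) = 6.12·10.617264 = 64.977656 m
LSR: p² = d² − 2 + 2cos(α−β) + 2d(sin α + sin β) = 6.015698; p = √p² = 2.452692; φ = atan2(−cos α − cos β, d + sin α + sin β) − atan2(−2, p) = 0.352622 rad; t = (φ − α) mod 2π = 1.660584 rad, q = (φ − β) mod 2π = 1.044483 rad → L = 6.12·(1.660584 + 2.452692 + 1.044483) = 6.12·5.157759 = 31.565482 m
RSL: p² = d² − 2 + 2cos(α−β) − 2d(sin α + sin β) = 35.497613; p = √p² = 5.957987; φ = atan2(cos α + cos β, d − sin α − sin β) − atan2(2, p) = -0.159252 rad; t = (α − φ) mod 2π = 5.134475 rad, q = (β − φ) mod 2π = 5.750576 rad → L = 6.12·(5.134475 + 5.957987 + 5.750576) = 6.12·16.843039 = 103.079398 m
RLR: c = (6 − d² + 2cos(α−β) + 2d(sin α − sin β))/8 = -2.063035, |c| > 1 → infeasible
LRL: c = (6 − d² + 2cos(α−β) − 2d(sin α − sin β))/8 = -1.309991, |c| > 1 → infeasible
Shortest: LSR with L = 31.565482 m ≈ 31.5655 m

31.5655 m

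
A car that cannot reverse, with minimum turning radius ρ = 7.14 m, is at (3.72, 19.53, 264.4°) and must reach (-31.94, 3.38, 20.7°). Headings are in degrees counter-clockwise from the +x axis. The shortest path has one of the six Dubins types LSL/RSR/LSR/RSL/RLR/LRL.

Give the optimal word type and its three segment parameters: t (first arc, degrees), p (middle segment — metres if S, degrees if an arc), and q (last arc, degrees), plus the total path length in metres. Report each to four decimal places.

Let ψ = atan2(Δy, Δx) = atan2(-16.15, -35.66) = -155.6348° be the start→goal bearing.
Normalize: d = |goal − start| / ρ = 39.146623/7.14 = 5.482720, α = (θ_start − ψ) mod 360° = 60.0348° = 1.047805 rad, β = (θ_goal − ψ) mod 360° = 176.3348° = 3.077622 rad.
Common terms: sin α = 0.866329, cos α = 0.499474, sin β = 0.063927, cos β = -0.997955, cos(α−β) = -0.443071, d² = 30.060222. Work in radians in the unit-radius frame; every candidate has L = ρ·(t + p + q).
LSL: p² = 2 + d² − 2cos(α−β) + 2d(sin α − sin β) = 41.745058; p = √p² = 6.461042; φ = atan2(cos β − cos α, d + sin α − sin β) = -0.233889 rad; t = (φ − α) mod 2π = 5.001491 rad, q = (β − φ) mod 2π = 3.311512 rad → L = 7.14·(5.001491 + 6.461042 + 3.311512) = 7.14·14.774045 = 105.486680 m
RSR: p² = 2 + d² − 2cos(α−β) + 2d(sin β − sin α) = 24.147671; p = √p² = 4.914028; φ = atan2(cos α − cos β, d − sin α + sin β) = 0.309650 rad; t = (α − φ) mod 2π = 0.738155 rad, q = (φ − β) mod 2π = 3.515213 rad → L = 7.14·(0.738155 + 4.914028 + 3.515213) = 7.14·9.167395 = 65.455203 m
LSR: p² = d² − 2 + 2cos(α−β) + 2d(sin α + sin β) = 37.374739; p = √p² = 6.113488; φ = atan2(−cos α − cos β, d + sin α + sin β) − atan2(−2, p) = 0.393745 rad; t = (φ − α) mod 2π = 5.629126 rad, q = (φ − β) mod 2π = 3.599308 rad → L = 7.14·(5.629126 + 6.113488 + 3.599308) = 7.14·15.341922 = 109.541324 m
RSL: p² = d² − 2 + 2cos(α−β) − 2d(sin α + sin β) = 16.973421; p = √p² = 4.119881; φ = atan2(cos α + cos β, d − sin α − sin β) − atan2(2, p) = -0.561003 rad; t = (α − φ) mod 2π = 1.608808 rad, q = (β − φ) mod 2π = 3.638626 rad → L = 7.14·(1.608808 + 4.119881 + 3.638626) = 7.14·9.367314 = 66.882624 m
RLR: c = (6 − d² + 2cos(α−β) + 2d(sin α − sin β))/8 = -2.018459, |c| > 1 → infeasible
LRL: c = (6 − d² + 2cos(α−β) − 2d(sin α − sin β))/8 = -4.218132, |c| > 1 → infeasible
Shortest: RSR with L = 65.455203 m ≈ 65.4552 m
Convert RSR to answer units (arcs ×180/π): t = 0.738155·180/π = 42.2931°, p = ρ·p = 7.14·4.914028 = 35.0862 m, q = 3.515213·180/π = 201.4069°, L = 65.4552 m.

RSR: t = 42.2931°, p = 35.0862 m, q = 201.4069°, L = 65.4552 m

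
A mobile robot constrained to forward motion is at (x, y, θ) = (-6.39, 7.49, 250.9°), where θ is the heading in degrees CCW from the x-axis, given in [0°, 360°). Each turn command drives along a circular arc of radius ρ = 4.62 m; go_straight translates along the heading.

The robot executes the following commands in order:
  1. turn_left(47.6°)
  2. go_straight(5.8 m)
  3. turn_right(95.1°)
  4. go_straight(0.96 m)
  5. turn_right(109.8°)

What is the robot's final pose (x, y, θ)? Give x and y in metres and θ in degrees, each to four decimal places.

set_pose: (x, y, θ) = (-6.3900, 7.4900, 250.9000°), ρ = 4.62
turn_left(47.6°): centre at ρ to the left, rotate +47.6° → (-6.0845, 3.7738, 298.5000°)
go_straight(5.8): x += 5.8·cos θ, y += 5.8·sin θ → (-3.3170, -1.3234, 298.5000°)
turn_right(95.1°): centre at ρ to the right, rotate −95.1° → (-5.5423, -7.7679, 203.4000°)
go_straight(0.96): x += 0.96·cos θ, y += 0.96·sin θ → (-6.4233, -8.1491, 203.4000°)
turn_right(109.8°): centre at ρ to the right, rotate −109.8° → (-12.8690, -4.1992, 93.6000°)

(-12.8690, -4.1992, 93.6000°)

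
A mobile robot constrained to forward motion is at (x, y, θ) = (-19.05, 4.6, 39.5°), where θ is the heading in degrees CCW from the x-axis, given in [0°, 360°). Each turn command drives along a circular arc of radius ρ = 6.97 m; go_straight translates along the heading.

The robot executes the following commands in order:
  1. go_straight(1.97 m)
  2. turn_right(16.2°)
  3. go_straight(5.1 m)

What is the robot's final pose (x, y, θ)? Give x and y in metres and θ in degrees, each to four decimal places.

(-11.1693, 8.8937, 23.3000°)

set_pose: (x, y, θ) = (-19.0500, 4.6000, 39.5000°), ρ = 6.97
go_straight(1.97): x += 1.97·cos θ, y += 1.97·sin θ → (-17.5299, 5.8531, 39.5000°)
turn_right(16.2°): centre at ρ to the right, rotate −16.2° → (-15.8534, 6.8764, 23.3000°)
go_straight(5.1): x += 5.1·cos θ, y += 5.1·sin θ → (-11.1693, 8.8937, 23.3000°)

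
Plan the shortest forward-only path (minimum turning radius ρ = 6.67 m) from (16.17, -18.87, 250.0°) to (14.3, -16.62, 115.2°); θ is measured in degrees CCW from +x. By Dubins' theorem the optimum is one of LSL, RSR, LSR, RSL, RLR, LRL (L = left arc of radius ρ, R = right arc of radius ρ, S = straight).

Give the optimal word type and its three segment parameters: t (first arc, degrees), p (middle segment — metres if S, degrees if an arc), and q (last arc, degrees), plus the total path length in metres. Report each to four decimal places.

Let ψ = atan2(Δy, Δx) = atan2(2.25, -1.87) = 129.7303° be the start→goal bearing.
Normalize: d = |goal − start| / ρ = 2.925645/6.67 = 0.438627, α = (θ_start − ψ) mod 360° = 120.2697° = 2.099101 rad, β = (θ_goal − ψ) mod 360° = 345.4697° = 6.029583 rad.
Common terms: sin α = 0.863663, cos α = -0.504070, sin β = -0.250893, cos β = 0.968015, cos(α−β) = -0.704634, d² = 0.192394. Work in radians in the unit-radius frame; every candidate has L = ρ·(t + p + q).
LSL: p² = 2 + d² − 2cos(α−β) + 2d(sin α − sin β) = 4.579412; p = √p² = 2.139956; φ = atan2(cos β − cos α, d + sin α − sin β) = 0.758598 rad; t = (φ − α) mod 2π = 4.942682 rad, q = (β − φ) mod 2π = 5.270985 rad → L = 6.67·(4.942682 + 2.139956 + 5.270985) = 6.67·12.353623 = 82.398664 m
RSR: p² = 2 + d² − 2cos(α−β) + 2d(sin β − sin α) = 2.623913; p = √p² = 1.619850; φ = atan2(cos α − cos β, d − sin α + sin β) = -2.001245 rad; t = (α − φ) mod 2π = 4.100346 rad, q = (φ − β) mod 2π = 4.535543 rad → L = 6.67·(4.100346 + 1.619850 + 4.535543) = 6.67·10.255739 = 68.405778 m
LSR: p² = d² − 2 + 2cos(α−β) + 2d(sin α + sin β) = -2.679319 < 0 → infeasible
RSL: p² = d² − 2 + 2cos(α−β) − 2d(sin α + sin β) = -3.754430 < 0 → infeasible
RLR: c = (6 − d² + 2cos(α−β) + 2d(sin α − sin β))/8 = 0.672011; p = 2π − arccos c = 5.449310 rad; φ = atan2(cos α − cos β, d − sin α + sin β) = -2.001245 rad; t = (α − φ + p/2) mod 2π = 0.541816 rad, q = (α − β − t + p) mod 2π = 0.977013 rad → L = 6.67·(0.541816 + 5.449310 + 0.977013) = 6.67·6.968138 = 46.477481 m
LRL: c = (6 − d² + 2cos(α−β) − 2d(sin α − sin β))/8 = 0.427574; p = 2π − arccos c = 5.154196 rad; φ = atan2(cos β − cos α, d + sin α − sin β) = 0.758598 rad; t = (φ − α + p/2) mod 2π = 1.236594 rad, q = (β − α − t + p) mod 2π = 1.564898 rad → L = 6.67·(1.236594 + 5.154196 + 1.564898) = 6.67·7.955688 = 53.064438 m
Shortest: RLR with L = 46.477481 m ≈ 46.4775 m
Convert RLR to answer units (arcs ×180/π): t = 0.541816·180/π = 31.0437°, p = 5.449310·180/π = 312.2225°, q = 0.977013·180/π = 55.9787°, L = 46.4775 m.

RLR: t = 31.0437°, p = 312.2225°, q = 55.9787°, L = 46.4775 m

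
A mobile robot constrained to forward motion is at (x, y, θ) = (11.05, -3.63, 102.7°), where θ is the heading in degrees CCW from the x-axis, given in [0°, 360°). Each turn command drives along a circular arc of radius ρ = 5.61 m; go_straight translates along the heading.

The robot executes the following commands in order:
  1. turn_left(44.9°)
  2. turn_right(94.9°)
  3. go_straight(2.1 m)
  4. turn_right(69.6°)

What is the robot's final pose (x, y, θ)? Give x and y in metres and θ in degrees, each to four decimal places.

(14.4926, 11.6482, 343.1000°)

set_pose: (x, y, θ) = (11.0500, -3.6300, 102.7000°), ρ = 5.61
turn_left(44.9°): centre at ρ to the left, rotate +44.9° → (8.5832, -0.1267, 147.6000°)
turn_right(94.9°): centre at ρ to the right, rotate −94.9° → (7.1266, 8.0096, 52.7000°)
go_straight(2.1): x += 2.1·cos θ, y += 2.1·sin θ → (8.3992, 9.6801, 52.7000°)
turn_right(69.6°): centre at ρ to the right, rotate −69.6° → (14.4926, 11.6482, -16.9000° ≡ 343.1000°)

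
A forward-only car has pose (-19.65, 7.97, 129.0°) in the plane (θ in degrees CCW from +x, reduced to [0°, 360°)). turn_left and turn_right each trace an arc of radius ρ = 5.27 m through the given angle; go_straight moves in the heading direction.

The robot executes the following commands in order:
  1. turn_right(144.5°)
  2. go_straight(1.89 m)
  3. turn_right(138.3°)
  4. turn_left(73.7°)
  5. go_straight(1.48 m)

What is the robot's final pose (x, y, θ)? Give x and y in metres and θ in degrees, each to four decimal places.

set_pose: (x, y, θ) = (-19.6500, 7.9700, 129.0000°), ρ = 5.27
turn_right(144.5°): centre at ρ to the right, rotate −144.5° → (-14.1461, 16.3649, -15.5000° ≡ 344.5000°)
go_straight(1.89): x += 1.89·cos θ, y += 1.89·sin θ → (-12.3248, 15.8598, 344.5000°)
turn_right(138.3°): centre at ρ to the right, rotate −138.3° → (-11.4064, 6.0529, 206.2000°)
turn_left(73.7°): centre at ρ to the left, rotate +73.7° → (-14.2712, 0.4183, 279.9000°)
go_straight(1.48): x += 1.48·cos θ, y += 1.48·sin θ → (-14.0168, -1.0397, 279.9000°)

(-14.0168, -1.0397, 279.9000°)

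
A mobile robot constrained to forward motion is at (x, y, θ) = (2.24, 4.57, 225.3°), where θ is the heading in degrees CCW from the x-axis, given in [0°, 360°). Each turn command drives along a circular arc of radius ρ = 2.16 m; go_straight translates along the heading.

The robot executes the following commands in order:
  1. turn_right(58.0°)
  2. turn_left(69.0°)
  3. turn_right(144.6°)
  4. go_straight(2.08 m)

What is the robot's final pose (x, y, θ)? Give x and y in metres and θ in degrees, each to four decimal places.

(-6.0599, 6.2870, 91.7000°)

set_pose: (x, y, θ) = (2.2400, 4.5700, 225.3000°), ρ = 2.16
turn_right(58.0°): centre at ρ to the right, rotate −58.0° → (0.2298, 3.9822, 167.3000°)
turn_left(69.0°): centre at ρ to the left, rotate +69.0° → (-2.0421, 3.0735, 236.3000°)
turn_right(144.6°): centre at ρ to the right, rotate −144.6° → (-5.9982, 4.2079, 91.7000°)
go_straight(2.08): x += 2.08·cos θ, y += 2.08·sin θ → (-6.0599, 6.2870, 91.7000°)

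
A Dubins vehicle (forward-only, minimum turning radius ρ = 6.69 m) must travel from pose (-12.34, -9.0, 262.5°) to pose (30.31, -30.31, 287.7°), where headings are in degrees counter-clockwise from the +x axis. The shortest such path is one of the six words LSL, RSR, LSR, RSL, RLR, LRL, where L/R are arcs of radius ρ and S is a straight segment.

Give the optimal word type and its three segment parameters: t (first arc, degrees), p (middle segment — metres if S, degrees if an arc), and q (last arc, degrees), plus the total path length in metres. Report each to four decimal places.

Let ψ = atan2(Δy, Δx) = atan2(-21.31, 42.65) = -26.5489° be the start→goal bearing.
Normalize: d = |goal − start| / ρ = 47.677443/6.69 = 7.126673, α = (θ_start − ψ) mod 360° = 289.0489° = 5.044855 rad, β = (θ_goal − ψ) mod 360° = 314.2489° = 5.484678 rad.
Common terms: sin α = -0.945240, cos α = 0.326375, sin β = -0.716315, cos β = 0.697777, cos(α−β) = 0.904827, d² = 50.789470. Work in radians in the unit-radius frame; every candidate has L = ρ·(t + p + q).
LSL: p² = 2 + d² − 2cos(α−β) + 2d(sin α − sin β) = 47.716866; p = √p² = 6.907740; φ = atan2(cos β − cos α, d + sin α − sin β) = 0.053792 rad; t = (φ − α) mod 2π = 1.292122 rad, q = (β − φ) mod 2π = 5.430887 rad → L = 6.69·(1.292122 + 6.907740 + 5.430887) = 6.69·13.630748 = 91.189703 m
RSR: p² = 2 + d² − 2cos(α−β) + 2d(sin β − sin α) = 54.242766; p = √p² = 7.364969; φ = atan2(cos α − cos β, d − sin α + sin β) = -0.050450 rad; t = (α − φ) mod 2π = 5.095305 rad, q = (φ − β) mod 2π = 0.748057 rad → L = 6.69·(5.095305 + 7.364969 + 0.748057) = 6.69·13.208331 = 88.363736 m
LSR: p² = d² − 2 + 2cos(α−β) + 2d(sin α + sin β) = 26.916402; p = √p² = 5.188102; φ = atan2(−cos α − cos β, d + sin α + sin β) − atan2(−2, p) = 0.182693 rad; t = (φ − α) mod 2π = 1.421022 rad, q = (φ − β) mod 2π = 0.981199 rad → L = 6.69·(1.421022 + 5.188102 + 0.981199) = 6.69·7.590324 = 50.779265 m
RSL: p² = d² − 2 + 2cos(α−β) − 2d(sin α + sin β) = 74.281846; p = √p² = 8.618692; φ = atan2(cos α + cos β, d − sin α − sin β) − atan2(2, p) = -0.112005 rad; t = (α − φ) mod 2π = 5.156860 rad, q = (β − φ) mod 2π = 5.596683 rad → L = 6.69·(5.156860 + 8.618692 + 5.596683) = 6.69·19.372235 = 129.600250 m
RLR: c = (6 − d² + 2cos(α−β) + 2d(sin α − sin β))/8 = -5.780346, |c| > 1 → infeasible
LRL: c = (6 − d² + 2cos(α−β) − 2d(sin α − sin β))/8 = -4.964608, |c| > 1 → infeasible
Shortest: LSR with L = 50.779265 m ≈ 50.7793 m
Convert LSR to answer units (arcs ×180/π): t = 1.421022·180/π = 81.4186°, p = ρ·p = 6.69·5.188102 = 34.7084 m, q = 0.981199·180/π = 56.2186°, L = 50.7793 m.

LSR: t = 81.4186°, p = 34.7084 m, q = 56.2186°, L = 50.7793 m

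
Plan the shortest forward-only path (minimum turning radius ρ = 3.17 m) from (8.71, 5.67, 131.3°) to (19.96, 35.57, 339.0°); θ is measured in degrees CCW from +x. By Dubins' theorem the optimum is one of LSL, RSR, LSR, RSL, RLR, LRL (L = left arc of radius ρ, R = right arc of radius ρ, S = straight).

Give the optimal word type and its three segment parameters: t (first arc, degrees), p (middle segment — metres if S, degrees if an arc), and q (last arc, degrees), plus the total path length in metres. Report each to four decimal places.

Let ψ = atan2(Δy, Δx) = atan2(29.90, 11.25) = 69.3810° be the start→goal bearing.
Normalize: d = |goal − start| / ρ = 31.946400/3.17 = 10.077729, α = (θ_start − ψ) mod 360° = 61.9190° = 1.080691 rad, β = (θ_goal − ψ) mod 360° = 269.6190° = 4.705740 rad.
Common terms: sin α = 0.882283, cos α = 0.470719, sin β = -0.999978, cos β = -0.006649, cos(α−β) = -0.885394, d² = 101.560619. Work in radians in the unit-radius frame; every candidate has L = ρ·(t + p + q).
LSL: p² = 2 + d² − 2cos(α−β) + 2d(sin α − sin β) = 143.269239; p = √p² = 11.969513; φ = atan2(cos β − cos α, d + sin α − sin β) = -0.039893 rad; t = (φ − α) mod 2π = 5.162602 rad, q = (β − φ) mod 2π = 4.745632 rad → L = 3.17·(5.162602 + 11.969513 + 4.745632) = 3.17·21.877747 = 69.352458 m
RSR: p² = 2 + d² − 2cos(α−β) + 2d(sin β − sin α) = 67.393573; p = √p² = 8.209359; φ = atan2(cos α − cos β, d − sin α + sin β) = 0.058182 rad; t = (α − φ) mod 2π = 1.022509 rad, q = (φ − β) mod 2π = 1.635628 rad → L = 3.17·(1.022509 + 8.209359 + 1.635628) = 3.17·10.867495 = 34.449960 m
LSR: p² = d² − 2 + 2cos(α−β) + 2d(sin α + sin β) = 95.417640; p = √p² = 9.768195; φ = atan2(−cos α − cos β, d + sin α + sin β) − atan2(−2, p) = 0.155395 rad; t = (φ − α) mod 2π = 5.357890 rad, q = (φ − β) mod 2π = 1.732841 rad → L = 3.17·(5.357890 + 9.768195 + 1.732841) = 3.17·16.858926 = 53.442797 m
RSL: p² = d² − 2 + 2cos(α−β) − 2d(sin α + sin β) = 100.162022; p = √p² = 10.008098; φ = atan2(cos α + cos β, d − sin α − sin β) − atan2(2, p) = -0.151754 rad; t = (α − φ) mod 2π = 1.232445 rad, q = (β − φ) mod 2π = 4.857494 rad → L = 3.17·(1.232445 + 10.008098 + 4.857494) = 3.17·16.098036 = 51.030774 m
RLR: c = (6 − d² + 2cos(α−β) + 2d(sin α − sin β))/8 = -7.424197, |c| > 1 → infeasible
LRL: c = (6 − d² + 2cos(α−β) − 2d(sin α − sin β))/8 = -16.908655, |c| > 1 → infeasible
Shortest: RSR with L = 34.449960 m ≈ 34.4500 m
Convert RSR to answer units (arcs ×180/π): t = 1.022509·180/π = 58.5854°, p = ρ·p = 3.17·8.209359 = 26.0237 m, q = 1.635628·180/π = 93.7146°, L = 34.4500 m.

RSR: t = 58.5854°, p = 26.0237 m, q = 93.7146°, L = 34.4500 m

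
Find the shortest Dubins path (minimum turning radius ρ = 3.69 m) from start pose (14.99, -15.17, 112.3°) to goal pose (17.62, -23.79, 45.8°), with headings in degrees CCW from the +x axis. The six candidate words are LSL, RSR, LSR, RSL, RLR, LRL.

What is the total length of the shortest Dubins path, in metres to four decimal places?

24.6596 m

Let ψ = atan2(Δy, Δx) = atan2(-8.62, 2.63) = -73.0328° be the start→goal bearing.
Normalize: d = |goal − start| / ρ = 9.012286/3.69 = 2.442354, α = (θ_start − ψ) mod 360° = 185.3328° = 3.234668 rad, β = (θ_goal − ψ) mod 360° = 118.8328° = 2.074024 rad.
Common terms: sin α = -0.092941, cos α = -0.995672, sin β = 0.876031, cos β = -0.482256, cos(α−β) = 0.398749, d² = 5.965093. Work in radians in the unit-radius frame; every candidate has L = ρ·(t + p + q).
LSL: p² = 2 + d² − 2cos(α−β) + 2d(sin α − sin β) = 2.434452; p = √p² = 1.560273; φ = atan2(cos β − cos α, d + sin α − sin β) = 0.335303 rad; t = (φ − α) mod 2π = 3.383820 rad, q = (β − φ) mod 2π = 1.738721 rad → L = 3.69·(3.383820 + 1.560273 + 1.738721) = 3.69·6.682814 = 24.659585 m
RSR: p² = 2 + d² − 2cos(α−β) + 2d(sin β − sin α) = 11.900738; p = √p² = 3.449745; φ = atan2(cos α − cos β, d − sin α + sin β) = -0.149382 rad; t = (α − φ) mod 2π = 3.384050 rad, q = (φ − β) mod 2π = 4.059779 rad → L = 3.69·(3.384050 + 3.449745 + 4.059779) = 3.69·10.893574 = 40.197287 m
LSR: p² = d² − 2 + 2cos(α−β) + 2d(sin α + sin β) = 8.587755; p = √p² = 2.930487; φ = atan2(−cos α − cos β, d + sin α + sin β) − atan2(−2, p) = 1.028530 rad; t = (φ − α) mod 2π = 4.077048 rad, q = (φ − β) mod 2π = 5.237692 rad → L = 3.69·(4.077048 + 2.930487 + 5.237692) = 3.69·12.245226 = 45.184886 m
RSL: p² = d² − 2 + 2cos(α−β) − 2d(sin α + sin β) = 0.937427; p = √p² = 0.968208; φ = atan2(cos α + cos β, d − sin α − sin β) − atan2(2, p) = -1.847606 rad; t = (α − φ) mod 2π = 5.082274 rad, q = (β − φ) mod 2π = 3.921630 rad → L = 3.69·(5.082274 + 0.968208 + 3.921630) = 3.69·9.972112 = 36.797095 m
RLR: c = (6 − d² + 2cos(α−β) + 2d(sin α − sin β))/8 = -0.487592; p = 2π − arccos c = 4.203059 rad; φ = atan2(cos α − cos β, d − sin α + sin β) = -0.149382 rad; t = (α − φ + p/2) mod 2π = 5.485580 rad, q = (α − β − t + p) mod 2π = 6.161309 rad → L = 3.69·(5.485580 + 4.203059 + 6.161309) = 3.69·15.849948 = 58.486307 m
LRL: c = (6 − d² + 2cos(α−β) − 2d(sin α − sin β))/8 = 0.695694; p = 2π − arccos c = 5.481774 rad; φ = atan2(cos β − cos α, d + sin α − sin β) = 0.335303 rad; t = (φ − α + p/2) mod 2π = 6.124707 rad, q = (β − α − t + p) mod 2π = 4.479608 rad → L = 3.69·(6.124707 + 5.481774 + 4.479608) = 3.69·16.086089 = 59.357669 m
Shortest: LSL with L = 24.659585 m ≈ 24.6596 m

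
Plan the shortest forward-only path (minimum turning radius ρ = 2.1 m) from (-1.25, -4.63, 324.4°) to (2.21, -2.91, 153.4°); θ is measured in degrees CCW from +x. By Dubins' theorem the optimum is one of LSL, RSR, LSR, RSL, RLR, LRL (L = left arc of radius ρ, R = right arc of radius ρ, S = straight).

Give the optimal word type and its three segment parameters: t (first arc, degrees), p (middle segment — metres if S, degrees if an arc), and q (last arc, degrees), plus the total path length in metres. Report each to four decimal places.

Let ψ = atan2(Δy, Δx) = atan2(1.72, 3.46) = 26.4324° be the start→goal bearing.
Normalize: d = |goal − start| / ρ = 3.863936/2.1 = 1.839969, α = (θ_start − ψ) mod 360° = 297.9676° = 5.200515 rad, β = (θ_goal − ψ) mod 360° = 126.9676° = 2.216002 rad.
Common terms: sin α = -0.883213, cos α = 0.468972, sin β = 0.798976, cos β = -0.601363, cos(α−β) = -0.987688, d² = 3.385488. Work in radians in the unit-radius frame; every candidate has L = ρ·(t + p + q).
LSL: p² = 2 + d² − 2cos(α−β) + 2d(sin α − sin β) = 1.170511; p = √p² = 1.081902; φ = atan2(cos β − cos α, d + sin α − sin β) = -1.424438 rad; t = (φ − α) mod 2π = 5.941417 rad, q = (β − φ) mod 2π = 3.640440 rad → L = 2.1·(5.941417 + 1.081902 + 3.640440) = 2.1·10.663759 = 22.393895 m
RSR: p² = 2 + d² − 2cos(α−β) + 2d(sin β − sin α) = 13.551217; p = √p² = 3.681198; φ = atan2(cos α − cos β, d − sin α + sin β) = 0.295018 rad; t = (α − φ) mod 2π = 4.905497 rad, q = (φ − β) mod 2π = 4.362201 rad → L = 2.1·(4.905497 + 3.681198 + 4.362201) = 2.1·12.948896 = 27.192682 m
LSR: p² = d² − 2 + 2cos(α−β) + 2d(sin α + sin β) = -0.899877 < 0 → infeasible
RSL: p² = d² − 2 + 2cos(α−β) − 2d(sin α + sin β) = -0.279901 < 0 → infeasible
RLR: c = (6 − d² + 2cos(α−β) + 2d(sin α − sin β))/8 = -0.693902; p = 2π − arccos c = 3.945495 rad; φ = atan2(cos α − cos β, d − sin α + sin β) = 0.295018 rad; t = (α − φ + p/2) mod 2π = 0.595059 rad, q = (α − β − t + p) mod 2π = 0.051763 rad → L = 2.1·(0.595059 + 3.945495 + 0.051763) = 2.1·4.592317 = 9.643867 m
LRL: c = (6 − d² + 2cos(α−β) − 2d(sin α − sin β))/8 = 0.853686; p = 2π − arccos c = 5.735412 rad; φ = atan2(cos β − cos α, d + sin α − sin β) = -1.424438 rad; t = (φ − α + p/2) mod 2π = 2.525938 rad, q = (β − α − t + p) mod 2π = 0.224961 rad → L = 2.1·(2.525938 + 5.735412 + 0.224961) = 2.1·8.486310 = 17.821252 m
Shortest: RLR with L = 9.643867 m ≈ 9.6439 m
Convert RLR to answer units (arcs ×180/π): t = 0.595059·180/π = 34.0944°, p = 3.945495·180/π = 226.0602°, q = 0.051763·180/π = 2.9658°, L = 9.6439 m.

RLR: t = 34.0944°, p = 226.0602°, q = 2.9658°, L = 9.6439 m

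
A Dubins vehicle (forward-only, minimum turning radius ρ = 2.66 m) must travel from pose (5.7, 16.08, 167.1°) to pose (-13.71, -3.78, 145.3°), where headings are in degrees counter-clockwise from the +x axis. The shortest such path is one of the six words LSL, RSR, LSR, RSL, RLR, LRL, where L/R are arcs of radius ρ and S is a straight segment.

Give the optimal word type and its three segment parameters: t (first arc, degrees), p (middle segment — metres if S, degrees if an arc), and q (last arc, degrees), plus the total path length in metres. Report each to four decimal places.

LSR: t = 67.3780°, p = 22.3263 m, q = 89.1780°, L = 29.5946 m

Let ψ = atan2(Δy, Δx) = atan2(-19.86, -19.41) = -134.3435° be the start→goal bearing.
Normalize: d = |goal − start| / ρ = 27.769906/2.66 = 10.439814, α = (θ_start − ψ) mod 360° = 301.4435° = 5.261181 rad, β = (θ_goal − ψ) mod 360° = 279.6435° = 4.880699 rad.
Common terms: sin α = -0.853155, cos α = 0.521657, sin β = -0.985869, cos β = 0.167517, cos(α−β) = 0.928486, d² = 108.989725. Work in radians in the unit-radius frame; every candidate has L = ρ·(t + p + q).
LSL: p² = 2 + d² − 2cos(α−β) + 2d(sin α − sin β) = 111.903772; p = √p² = 10.578458; φ = atan2(cos β − cos α, d + sin α − sin β) = -0.033484 rad; t = (φ − α) mod 2π = 0.988521 rad, q = (β − φ) mod 2π = 4.914183 rad → L = 2.66·(0.988521 + 10.578458 + 4.914183) = 2.66·16.481161 = 43.839889 m
RSR: p² = 2 + d² − 2cos(α−β) + 2d(sin β − sin α) = 106.361735; p = √p² = 10.313183; φ = atan2(cos α − cos β, d − sin α + sin β) = 0.034345 rad; t = (α − φ) mod 2π = 5.226836 rad, q = (φ − β) mod 2π = 1.436831 rad → L = 2.66·(5.226836 + 10.313183 + 1.436831) = 2.66·16.976850 = 45.158420 m
LSR: p² = d² − 2 + 2cos(α−β) + 2d(sin α + sin β) = 70.448548; p = √p² = 8.393363; φ = atan2(−cos α − cos β, d + sin α + sin β) − atan2(−2, p) = 0.153963 rad; t = (φ − α) mod 2π = 1.175967 rad, q = (φ − β) mod 2π = 1.556449 rad → L = 2.66·(1.175967 + 8.393363 + 1.556449) = 2.66·11.125780 = 29.594574 m
RSL: p² = d² − 2 + 2cos(α−β) − 2d(sin α + sin β) = 147.244846; p = √p² = 12.134449; φ = atan2(cos α + cos β, d − sin α − sin β) − atan2(2, p) = -0.107283 rad; t = (α − φ) mod 2π = 5.368464 rad, q = (β − φ) mod 2π = 4.987983 rad → L = 2.66·(5.368464 + 12.134449 + 4.987983) = 2.66·22.490896 = 59.825782 m
RLR: c = (6 − d² + 2cos(α−β) + 2d(sin α − sin β))/8 = -12.295217, |c| > 1 → infeasible
LRL: c = (6 − d² + 2cos(α−β) − 2d(sin α − sin β))/8 = -12.987971, |c| > 1 → infeasible
Shortest: LSR with L = 29.594574 m ≈ 29.5946 m
Convert LSR to answer units (arcs ×180/π): t = 1.175967·180/π = 67.3780°, p = ρ·p = 2.66·8.393363 = 22.3263 m, q = 1.556449·180/π = 89.1780°, L = 29.5946 m.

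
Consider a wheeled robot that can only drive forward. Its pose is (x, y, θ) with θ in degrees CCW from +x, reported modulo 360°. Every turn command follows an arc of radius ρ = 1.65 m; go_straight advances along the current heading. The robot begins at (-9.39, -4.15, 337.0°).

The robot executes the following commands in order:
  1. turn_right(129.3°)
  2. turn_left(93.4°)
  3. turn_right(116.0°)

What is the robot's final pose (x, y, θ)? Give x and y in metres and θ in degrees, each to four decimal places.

set_pose: (x, y, θ) = (-9.3900, -4.1500, 337.0000°), ρ = 1.65
turn_right(129.3°): centre at ρ to the right, rotate −129.3° → (-9.2677, -7.1297, 207.7000°)
turn_left(93.4°): centre at ρ to the left, rotate +93.4° → (-9.9136, -9.4429, 301.1000°)
turn_right(116.0°): centre at ρ to the right, rotate −116.0° → (-11.1797, -11.9387, 185.1000°)

(-11.1797, -11.9387, 185.1000°)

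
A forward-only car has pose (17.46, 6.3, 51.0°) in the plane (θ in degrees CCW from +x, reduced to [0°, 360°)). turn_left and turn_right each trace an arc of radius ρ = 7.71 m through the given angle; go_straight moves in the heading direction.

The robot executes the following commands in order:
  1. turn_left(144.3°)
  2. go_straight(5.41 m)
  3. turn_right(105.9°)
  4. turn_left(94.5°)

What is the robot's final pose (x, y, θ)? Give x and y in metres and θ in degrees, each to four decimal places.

set_pose: (x, y, θ) = (17.4600, 6.3000, 51.0000°), ρ = 7.71
turn_left(144.3°): centre at ρ to the left, rotate +144.3° → (9.4337, 18.5888, 195.3000°)
go_straight(5.41): x += 5.41·cos θ, y += 5.41·sin θ → (4.2155, 17.1612, 195.3000°)
turn_right(105.9°): centre at ρ to the right, rotate −105.9° → (-5.5286, 24.6787, 89.4000°)
turn_left(94.5°): centre at ρ to the left, rotate +94.5° → (-13.7625, 32.4516, 183.9000°)

(-13.7625, 32.4516, 183.9000°)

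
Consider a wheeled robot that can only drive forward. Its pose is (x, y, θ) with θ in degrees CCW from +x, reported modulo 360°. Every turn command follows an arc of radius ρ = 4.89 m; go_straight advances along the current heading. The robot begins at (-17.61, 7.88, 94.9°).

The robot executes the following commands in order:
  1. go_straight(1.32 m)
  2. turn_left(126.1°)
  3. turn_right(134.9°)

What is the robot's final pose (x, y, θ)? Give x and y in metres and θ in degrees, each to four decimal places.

set_pose: (x, y, θ) = (-17.6100, 7.8800, 94.9000°), ρ = 4.89
go_straight(1.32): x += 1.32·cos θ, y += 1.32·sin θ → (-17.7228, 9.1952, 94.9000°)
turn_left(126.1°): centre at ρ to the left, rotate +126.1° → (-25.8030, 12.4680, 221.0000°)
turn_right(134.9°): centre at ρ to the right, rotate −134.9° → (-33.8898, 16.4911, 86.1000°)

(-33.8898, 16.4911, 86.1000°)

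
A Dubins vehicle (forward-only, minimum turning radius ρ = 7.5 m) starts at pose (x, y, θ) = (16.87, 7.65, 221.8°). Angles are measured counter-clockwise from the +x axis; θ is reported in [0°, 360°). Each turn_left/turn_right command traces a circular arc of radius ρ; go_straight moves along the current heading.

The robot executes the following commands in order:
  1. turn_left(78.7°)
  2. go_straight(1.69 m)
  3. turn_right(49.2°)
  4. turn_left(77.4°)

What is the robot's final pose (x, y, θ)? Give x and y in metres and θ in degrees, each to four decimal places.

(20.1141, -18.2279, 328.7000°)

set_pose: (x, y, θ) = (16.8700, 7.6500, 221.8000°), ρ = 7.5
turn_left(78.7°): centre at ρ to the left, rotate +78.7° → (15.4068, -1.7476, 300.5000°)
go_straight(1.69): x += 1.69·cos θ, y += 1.69·sin θ → (16.2645, -3.2038, 300.5000°)
turn_right(49.2°): centre at ρ to the right, rotate −49.2° → (16.9064, -9.4149, 251.3000°)
turn_left(77.4°): centre at ρ to the left, rotate +77.4° → (20.1141, -18.2279, 328.7000°)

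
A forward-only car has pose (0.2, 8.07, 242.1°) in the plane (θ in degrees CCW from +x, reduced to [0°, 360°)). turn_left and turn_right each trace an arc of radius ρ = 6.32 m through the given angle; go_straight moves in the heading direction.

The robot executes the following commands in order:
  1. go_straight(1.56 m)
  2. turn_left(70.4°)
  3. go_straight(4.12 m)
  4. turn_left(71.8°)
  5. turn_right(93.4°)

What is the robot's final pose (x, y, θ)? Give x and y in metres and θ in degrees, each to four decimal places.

(18.9446, -8.5691, 290.9000°)

set_pose: (x, y, θ) = (0.2000, 8.0700, 242.1000°), ρ = 6.32
go_straight(1.56): x += 1.56·cos θ, y += 1.56·sin θ → (-0.5300, 6.6913, 242.1000°)
turn_left(70.4°): centre at ρ to the left, rotate +70.4° → (0.3958, -0.5357, 312.5000°)
go_straight(4.12): x += 4.12·cos θ, y += 4.12·sin θ → (3.1793, -3.5733, 312.5000°)
turn_left(71.8°): centre at ρ to the left, rotate +71.8° → (10.4396, -5.0636, 384.3000° ≡ 24.3000°)
turn_right(93.4°): centre at ρ to the right, rotate −93.4° → (18.9446, -8.5691, -69.1000° ≡ 290.9000°)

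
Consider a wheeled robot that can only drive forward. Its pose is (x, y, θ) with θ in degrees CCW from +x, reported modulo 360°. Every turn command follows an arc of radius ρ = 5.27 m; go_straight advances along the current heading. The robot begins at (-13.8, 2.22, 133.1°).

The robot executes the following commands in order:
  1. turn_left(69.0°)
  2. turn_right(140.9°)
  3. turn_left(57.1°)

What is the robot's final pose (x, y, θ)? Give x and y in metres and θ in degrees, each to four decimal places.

set_pose: (x, y, θ) = (-13.8000, 2.2200, 133.1000°), ρ = 5.27
turn_left(69.0°): centre at ρ to the left, rotate +69.0° → (-19.6307, 3.5020, 202.1000°)
turn_right(140.9°): centre at ρ to the right, rotate −140.9° → (-26.2315, 10.9236, 61.2000°)
turn_left(57.1°): centre at ρ to the left, rotate +57.1° → (-26.2095, 15.9609, 118.3000°)

(-26.2095, 15.9609, 118.3000°)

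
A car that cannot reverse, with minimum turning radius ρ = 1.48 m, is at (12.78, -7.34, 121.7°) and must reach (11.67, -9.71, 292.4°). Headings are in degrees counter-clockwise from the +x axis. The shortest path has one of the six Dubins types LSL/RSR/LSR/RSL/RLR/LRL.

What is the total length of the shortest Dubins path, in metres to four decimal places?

Let ψ = atan2(Δy, Δx) = atan2(-2.37, -1.11) = -115.0963° be the start→goal bearing.
Normalize: d = |goal − start| / ρ = 2.617059/1.48 = 1.768283, α = (θ_start − ψ) mod 360° = 236.7963° = 4.132874 rad, β = (θ_goal − ψ) mod 360° = 47.4963° = 0.828966 rad.
Common terms: sin α = -0.836728, cos α = -0.547618, sin β = 0.737233, cos β = 0.675638, cos(α−β) = -0.986856, d² = 3.126826. Work in radians in the unit-radius frame; every candidate has L = ρ·(t + p + q).
LSL: p² = 2 + d² − 2cos(α−β) + 2d(sin α − sin β) = 1.534117; p = √p² = 1.238595; φ = atan2(cos β − cos α, d + sin α − sin β) = 1.413257 rad; t = (φ − α) mod 2π = 3.563568 rad, q = (β − φ) mod 2π = 5.698895 rad → L = 1.48·(3.563568 + 1.238595 + 5.698895) = 1.48·10.501057 = 15.541565 m
RSR: p² = 2 + d² − 2cos(α−β) + 2d(sin β − sin α) = 12.666958; p = √p² = 3.559067; φ = atan2(cos α − cos β, d − sin α + sin β) = -0.350856 rad; t = (α − φ) mod 2π = 4.483730 rad, q = (φ − β) mod 2π = 5.103364 rad → L = 1.48·(4.483730 + 3.559067 + 5.103364) = 1.48·13.146161 = 19.456318 m
LSR: p² = d² − 2 + 2cos(α−β) + 2d(sin α + sin β) = -1.198757 < 0 → infeasible
RSL: p² = d² − 2 + 2cos(α−β) − 2d(sin α + sin β) = -0.495013 < 0 → infeasible
RLR: c = (6 − d² + 2cos(α−β) + 2d(sin α − sin β))/8 = -0.583370; p = 2π − arccos c = 4.089518 rad; φ = atan2(cos α − cos β, d − sin α + sin β) = -0.350856 rad; t = (α − φ + p/2) mod 2π = 0.245303 rad, q = (α − β − t + p) mod 2π = 0.864937 rad → L = 1.48·(0.245303 + 4.089518 + 0.864937) = 1.48·5.199758 = 7.695642 m
LRL: c = (6 − d² + 2cos(α−β) − 2d(sin α − sin β))/8 = 0.808235; p = 2π − arccos c = 5.653538 rad; φ = atan2(cos β − cos α, d + sin α − sin β) = 1.413257 rad; t = (φ − α + p/2) mod 2π = 0.107151 rad, q = (β − α − t + p) mod 2π = 2.242478 rad → L = 1.48·(0.107151 + 5.653538 + 2.242478) = 1.48·8.003168 = 11.844689 m
Shortest: RLR with L = 7.695642 m ≈ 7.6956 m

7.6956 m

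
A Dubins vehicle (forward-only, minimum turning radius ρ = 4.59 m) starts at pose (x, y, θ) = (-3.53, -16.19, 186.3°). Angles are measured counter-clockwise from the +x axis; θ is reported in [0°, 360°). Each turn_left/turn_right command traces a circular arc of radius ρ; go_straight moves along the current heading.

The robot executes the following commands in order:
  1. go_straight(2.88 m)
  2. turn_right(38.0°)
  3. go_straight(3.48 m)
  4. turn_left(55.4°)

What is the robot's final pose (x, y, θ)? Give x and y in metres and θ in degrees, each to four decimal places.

(-16.5259, -13.7227, 203.7000°)

set_pose: (x, y, θ) = (-3.5300, -16.1900, 186.3000°), ρ = 4.59
go_straight(2.88): x += 2.88·cos θ, y += 2.88·sin θ → (-6.3926, -16.5060, 186.3000°)
turn_right(38.0°): centre at ρ to the right, rotate −38.0° → (-9.3082, -15.8490, 148.3000°)
go_straight(3.48): x += 3.48·cos θ, y += 3.48·sin θ → (-12.2690, -14.0203, 148.3000°)
turn_left(55.4°): centre at ρ to the left, rotate +55.4° → (-16.5259, -13.7227, 203.7000°)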